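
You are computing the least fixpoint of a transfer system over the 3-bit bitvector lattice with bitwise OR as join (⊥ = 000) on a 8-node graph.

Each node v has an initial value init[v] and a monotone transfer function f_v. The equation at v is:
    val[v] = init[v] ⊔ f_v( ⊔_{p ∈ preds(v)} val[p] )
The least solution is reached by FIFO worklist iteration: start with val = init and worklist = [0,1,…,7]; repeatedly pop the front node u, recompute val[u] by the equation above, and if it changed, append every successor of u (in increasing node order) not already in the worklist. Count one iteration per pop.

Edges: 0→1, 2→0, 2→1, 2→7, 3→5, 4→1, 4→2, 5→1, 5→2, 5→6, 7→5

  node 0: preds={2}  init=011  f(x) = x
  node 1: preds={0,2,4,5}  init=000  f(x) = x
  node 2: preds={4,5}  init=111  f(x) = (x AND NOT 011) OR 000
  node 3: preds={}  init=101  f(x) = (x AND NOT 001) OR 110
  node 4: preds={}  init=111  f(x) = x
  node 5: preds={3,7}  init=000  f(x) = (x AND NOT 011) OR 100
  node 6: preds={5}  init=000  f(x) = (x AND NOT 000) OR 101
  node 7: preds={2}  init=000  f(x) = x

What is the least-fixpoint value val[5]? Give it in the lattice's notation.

100

Worklist (11 pops):
  #1 pop 0: in=111 → 111 (was 011); enqueue []
  #2 pop 1: in=111 → 111 (was 000); enqueue []
  #3 pop 2: in=111 → 111 (no change)
  #4 pop 3: in=000 → 111 (was 101); enqueue []
  #5 pop 4: in=000 → 111 (no change)
  #6 pop 5: in=111 → 100 (was 000); enqueue [1,2]
  #7 pop 6: in=100 → 101 (was 000); enqueue []
  #8 pop 7: in=111 → 111 (was 000); enqueue [5]
  #9 pop 1: in=111 → 111 (no change)
  #10 pop 2: in=111 → 111 (no change)
  #11 pop 5: in=111 → 100 (no change)

Fixpoint:
  val[0] = 111
  val[1] = 111
  val[2] = 111
  val[3] = 111
  val[4] = 111
  val[5] = 100
  val[6] = 101
  val[7] = 111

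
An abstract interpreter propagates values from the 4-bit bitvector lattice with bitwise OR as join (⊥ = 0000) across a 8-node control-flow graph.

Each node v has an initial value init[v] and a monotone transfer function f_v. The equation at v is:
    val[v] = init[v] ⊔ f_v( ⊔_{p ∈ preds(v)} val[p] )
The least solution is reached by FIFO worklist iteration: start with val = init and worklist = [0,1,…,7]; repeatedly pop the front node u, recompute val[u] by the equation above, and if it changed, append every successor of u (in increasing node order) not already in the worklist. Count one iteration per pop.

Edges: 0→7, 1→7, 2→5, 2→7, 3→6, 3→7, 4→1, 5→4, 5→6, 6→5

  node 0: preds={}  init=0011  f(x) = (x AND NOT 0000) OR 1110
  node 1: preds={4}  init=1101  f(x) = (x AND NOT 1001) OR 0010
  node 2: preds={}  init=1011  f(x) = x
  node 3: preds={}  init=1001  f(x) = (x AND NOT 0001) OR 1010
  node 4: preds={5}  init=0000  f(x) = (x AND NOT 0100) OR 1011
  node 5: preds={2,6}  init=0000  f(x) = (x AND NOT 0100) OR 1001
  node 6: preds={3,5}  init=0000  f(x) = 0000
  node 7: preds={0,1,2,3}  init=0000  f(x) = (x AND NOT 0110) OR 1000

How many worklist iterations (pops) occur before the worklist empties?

10

Worklist (10 pops):
  #1 pop 0: in=0000 → 1111 (was 0011); enqueue []
  #2 pop 1: in=0000 → 1111 (was 1101); enqueue []
  #3 pop 2: in=0000 → 1011 (no change)
  #4 pop 3: in=0000 → 1011 (was 1001); enqueue []
  #5 pop 4: in=0000 → 1011 (was 0000); enqueue [1]
  #6 pop 5: in=1011 → 1011 (was 0000); enqueue [4]
  #7 pop 6: in=1011 → 0000 (no change)
  #8 pop 7: in=1111 → 1001 (was 0000); enqueue []
  #9 pop 1: in=1011 → 1111 (no change)
  #10 pop 4: in=1011 → 1011 (no change)

Fixpoint:
  val[0] = 1111
  val[1] = 1111
  val[2] = 1011
  val[3] = 1011
  val[4] = 1011
  val[5] = 1011
  val[6] = 0000
  val[7] = 1001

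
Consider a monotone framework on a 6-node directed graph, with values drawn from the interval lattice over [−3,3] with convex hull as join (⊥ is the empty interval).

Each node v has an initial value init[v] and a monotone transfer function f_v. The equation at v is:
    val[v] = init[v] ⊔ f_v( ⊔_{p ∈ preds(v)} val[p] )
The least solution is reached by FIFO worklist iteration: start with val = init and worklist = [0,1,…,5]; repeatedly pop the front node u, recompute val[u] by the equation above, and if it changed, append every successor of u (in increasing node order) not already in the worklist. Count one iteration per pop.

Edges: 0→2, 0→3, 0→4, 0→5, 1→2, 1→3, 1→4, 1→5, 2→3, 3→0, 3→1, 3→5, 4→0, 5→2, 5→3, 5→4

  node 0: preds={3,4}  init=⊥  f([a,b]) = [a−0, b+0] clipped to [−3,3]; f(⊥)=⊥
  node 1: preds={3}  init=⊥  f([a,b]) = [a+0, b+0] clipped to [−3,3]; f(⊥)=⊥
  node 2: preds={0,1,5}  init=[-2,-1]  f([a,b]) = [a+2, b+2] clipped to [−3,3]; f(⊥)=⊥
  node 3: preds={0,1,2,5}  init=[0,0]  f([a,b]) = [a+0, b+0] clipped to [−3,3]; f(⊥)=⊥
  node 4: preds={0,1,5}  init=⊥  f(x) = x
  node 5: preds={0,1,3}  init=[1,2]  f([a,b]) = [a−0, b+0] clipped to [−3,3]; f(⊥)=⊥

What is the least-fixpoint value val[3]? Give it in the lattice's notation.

Iteration log — 13 steps:
  step 1. node 0  ⊔preds=[0,0]  new=[0,0]  old=⊥  +wl: 
  step 2. node 1  ⊔preds=[0,0]  new=[0,0]  old=⊥  +wl: 
  step 3. node 2  ⊔preds=[0,2]  new=[-2,3]  old=[-2,-1]  +wl: 
  step 4. node 3  ⊔preds=[-2,3]  new=[-2,3]  old=[0,0]  +wl: 0,1
  step 5. node 4  ⊔preds=[0,2]  new=[0,2]  old=⊥  +wl: 
  step 6. node 5  ⊔preds=[-2,3]  new=[-2,3]  old=[1,2]  +wl: 2,3,4
  step 7. node 0  ⊔preds=[-2,3]  new=[-2,3]  old=[0,0]  +wl: 5
  step 8. node 1  ⊔preds=[-2,3]  new=[-2,3]  old=[0,0]  +wl: 
  step 9. node 2  ⊔preds=[-2,3]  new=[-2,3]  stable
  step 10. node 3  ⊔preds=[-2,3]  new=[-2,3]  stable
  step 11. node 4  ⊔preds=[-2,3]  new=[-2,3]  old=[0,2]  +wl: 0
  step 12. node 5  ⊔preds=[-2,3]  new=[-2,3]  stable
  step 13. node 0  ⊔preds=[-2,3]  new=[-2,3]  stable

Least fixpoint reached:
  node 0: [-2,3]
  node 1: [-2,3]
  node 2: [-2,3]
  node 3: [-2,3]
  node 4: [-2,3]
  node 5: [-2,3]

[-2,3]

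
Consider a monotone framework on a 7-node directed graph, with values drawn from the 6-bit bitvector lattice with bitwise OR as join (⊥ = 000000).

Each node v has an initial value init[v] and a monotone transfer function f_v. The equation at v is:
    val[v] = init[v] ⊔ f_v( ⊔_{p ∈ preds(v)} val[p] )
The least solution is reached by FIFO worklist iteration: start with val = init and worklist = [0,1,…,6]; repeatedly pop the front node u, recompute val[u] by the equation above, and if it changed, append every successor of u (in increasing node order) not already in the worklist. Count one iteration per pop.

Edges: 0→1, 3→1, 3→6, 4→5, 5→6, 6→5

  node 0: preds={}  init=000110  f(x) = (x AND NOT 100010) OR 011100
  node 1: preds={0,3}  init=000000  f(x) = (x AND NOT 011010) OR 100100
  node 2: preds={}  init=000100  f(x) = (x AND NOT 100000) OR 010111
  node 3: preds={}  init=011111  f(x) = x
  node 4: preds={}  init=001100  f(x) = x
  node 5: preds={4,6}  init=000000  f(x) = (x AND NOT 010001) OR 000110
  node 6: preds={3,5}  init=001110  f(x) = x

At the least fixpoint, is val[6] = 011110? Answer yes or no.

no

Trace (8 dequeues):
  [1] u=0 | in 000000 | out 011110 | prev 000110 | push {}
  [2] u=1 | in 011111 | out 100101 | prev 000000 | push {}
  [3] u=2 | in 000000 | out 010111 | prev 000100 | push {}
  [4] u=3 | in 000000 | out 011111 | ==
  [5] u=4 | in 000000 | out 001100 | ==
  [6] u=5 | in 001110 | out 001110 | prev 000000 | push {}
  [7] u=6 | in 011111 | out 011111 | prev 001110 | push {5}
  [8] u=5 | in 011111 | out 001110 | ==

Converged values:
  [0] 011110
  [1] 100101
  [2] 010111
  [3] 011111
  [4] 001100
  [5] 001110
  [6] 011111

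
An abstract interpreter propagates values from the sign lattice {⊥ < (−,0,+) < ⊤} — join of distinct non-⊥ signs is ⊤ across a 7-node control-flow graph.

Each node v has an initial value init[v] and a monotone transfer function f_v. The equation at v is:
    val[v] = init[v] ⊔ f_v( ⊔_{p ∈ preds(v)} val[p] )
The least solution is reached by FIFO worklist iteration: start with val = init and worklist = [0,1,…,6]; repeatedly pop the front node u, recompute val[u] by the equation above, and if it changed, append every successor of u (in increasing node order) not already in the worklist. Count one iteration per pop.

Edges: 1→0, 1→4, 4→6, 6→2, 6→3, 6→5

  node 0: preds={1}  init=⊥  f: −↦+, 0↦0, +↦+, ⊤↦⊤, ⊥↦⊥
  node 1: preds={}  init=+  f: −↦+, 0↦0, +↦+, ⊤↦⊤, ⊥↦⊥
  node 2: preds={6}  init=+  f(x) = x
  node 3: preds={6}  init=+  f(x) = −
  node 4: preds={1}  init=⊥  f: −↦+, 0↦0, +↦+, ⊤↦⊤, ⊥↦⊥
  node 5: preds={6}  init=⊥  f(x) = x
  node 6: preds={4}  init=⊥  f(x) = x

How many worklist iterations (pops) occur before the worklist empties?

10

Iteration log — 10 steps:
  step 1. node 0  ⊔preds=+  new=+  old=⊥  +wl: 
  step 2. node 1  ⊔preds=⊥  new=+  stable
  step 3. node 2  ⊔preds=⊥  new=+  stable
  step 4. node 3  ⊔preds=⊥  new=⊤  old=+  +wl: 
  step 5. node 4  ⊔preds=+  new=+  old=⊥  +wl: 
  step 6. node 5  ⊔preds=⊥  new=⊥  stable
  step 7. node 6  ⊔preds=+  new=+  old=⊥  +wl: 2,3,5
  step 8. node 2  ⊔preds=+  new=+  stable
  step 9. node 3  ⊔preds=+  new=⊤  stable
  step 10. node 5  ⊔preds=+  new=+  old=⊥  +wl: 

Least fixpoint reached:
  node 0: +
  node 1: +
  node 2: +
  node 3: ⊤
  node 4: +
  node 5: +
  node 6: +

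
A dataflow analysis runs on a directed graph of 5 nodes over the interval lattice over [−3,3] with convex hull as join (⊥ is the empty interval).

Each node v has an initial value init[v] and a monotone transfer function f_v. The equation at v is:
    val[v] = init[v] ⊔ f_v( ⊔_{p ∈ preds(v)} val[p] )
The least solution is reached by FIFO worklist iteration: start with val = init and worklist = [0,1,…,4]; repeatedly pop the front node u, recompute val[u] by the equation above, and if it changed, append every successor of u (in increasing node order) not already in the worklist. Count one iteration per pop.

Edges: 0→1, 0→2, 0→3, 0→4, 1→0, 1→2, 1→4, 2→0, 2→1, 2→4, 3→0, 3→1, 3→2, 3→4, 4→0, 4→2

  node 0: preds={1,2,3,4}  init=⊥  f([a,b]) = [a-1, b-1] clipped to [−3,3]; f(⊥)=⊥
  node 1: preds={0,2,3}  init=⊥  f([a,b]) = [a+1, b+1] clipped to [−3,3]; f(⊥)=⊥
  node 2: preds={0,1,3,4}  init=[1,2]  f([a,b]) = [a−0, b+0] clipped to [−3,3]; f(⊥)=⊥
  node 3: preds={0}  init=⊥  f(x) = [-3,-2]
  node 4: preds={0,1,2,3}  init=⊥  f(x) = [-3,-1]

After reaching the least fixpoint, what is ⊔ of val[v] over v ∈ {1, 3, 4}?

[-3,3]

Worklist (12 pops):
  #1 pop 0: in=[1,2] → [0,1] (was ⊥); enqueue []
  #2 pop 1: in=[0,2] → [1,3] (was ⊥); enqueue [0]
  #3 pop 2: in=[0,3] → [0,3] (was [1,2]); enqueue [1]
  #4 pop 3: in=[0,1] → [-3,-2] (was ⊥); enqueue [2]
  #5 pop 4: in=[-3,3] → [-3,-1] (was ⊥); enqueue []
  #6 pop 0: in=[-3,3] → [-3,2] (was [0,1]); enqueue [3,4]
  #7 pop 1: in=[-3,3] → [-2,3] (was [1,3]); enqueue [0]
  #8 pop 2: in=[-3,3] → [-3,3] (was [0,3]); enqueue [1]
  #9 pop 3: in=[-3,2] → [-3,-2] (no change)
  #10 pop 4: in=[-3,3] → [-3,-1] (no change)
  #11 pop 0: in=[-3,3] → [-3,2] (no change)
  #12 pop 1: in=[-3,3] → [-2,3] (no change)

Fixpoint:
  val[0] = [-3,2]
  val[1] = [-2,3]
  val[2] = [-3,3]
  val[3] = [-3,-2]
  val[4] = [-3,-1]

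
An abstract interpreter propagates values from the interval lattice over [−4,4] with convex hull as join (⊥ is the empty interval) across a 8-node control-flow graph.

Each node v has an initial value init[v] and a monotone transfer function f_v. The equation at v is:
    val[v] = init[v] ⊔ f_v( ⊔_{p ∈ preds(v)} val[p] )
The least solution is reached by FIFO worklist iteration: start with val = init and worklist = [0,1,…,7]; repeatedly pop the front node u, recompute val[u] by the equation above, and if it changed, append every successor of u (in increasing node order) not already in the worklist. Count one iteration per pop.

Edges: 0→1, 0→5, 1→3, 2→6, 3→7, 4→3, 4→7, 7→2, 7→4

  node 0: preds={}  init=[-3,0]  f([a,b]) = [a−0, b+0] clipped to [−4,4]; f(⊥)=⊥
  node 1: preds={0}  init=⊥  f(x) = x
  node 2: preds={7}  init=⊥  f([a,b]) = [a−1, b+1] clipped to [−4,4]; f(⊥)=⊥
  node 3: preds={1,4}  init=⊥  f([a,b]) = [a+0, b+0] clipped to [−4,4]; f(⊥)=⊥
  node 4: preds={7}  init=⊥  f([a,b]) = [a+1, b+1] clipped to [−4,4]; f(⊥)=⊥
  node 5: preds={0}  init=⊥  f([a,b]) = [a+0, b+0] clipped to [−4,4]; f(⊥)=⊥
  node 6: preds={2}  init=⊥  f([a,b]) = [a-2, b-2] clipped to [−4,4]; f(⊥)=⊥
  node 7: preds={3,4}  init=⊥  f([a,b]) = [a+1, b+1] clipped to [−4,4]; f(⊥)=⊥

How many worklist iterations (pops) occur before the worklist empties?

Worklist (20 pops):
  #1 pop 0: in=⊥ → [-3,0] (no change)
  #2 pop 1: in=[-3,0] → [-3,0] (was ⊥); enqueue []
  #3 pop 2: in=⊥ → ⊥ (no change)
  #4 pop 3: in=[-3,0] → [-3,0] (was ⊥); enqueue []
  #5 pop 4: in=⊥ → ⊥ (no change)
  #6 pop 5: in=[-3,0] → [-3,0] (was ⊥); enqueue []
  #7 pop 6: in=⊥ → ⊥ (no change)
  #8 pop 7: in=[-3,0] → [-2,1] (was ⊥); enqueue [2,4]
  #9 pop 2: in=[-2,1] → [-3,2] (was ⊥); enqueue [6]
  #10 pop 4: in=[-2,1] → [-1,2] (was ⊥); enqueue [3,7]
  #11 pop 6: in=[-3,2] → [-4,0] (was ⊥); enqueue []
  #12 pop 3: in=[-3,2] → [-3,2] (was [-3,0]); enqueue []
  #13 pop 7: in=[-3,2] → [-2,3] (was [-2,1]); enqueue [2,4]
  #14 pop 2: in=[-2,3] → [-3,4] (was [-3,2]); enqueue [6]
  #15 pop 4: in=[-2,3] → [-1,4] (was [-1,2]); enqueue [3,7]
  #16 pop 6: in=[-3,4] → [-4,2] (was [-4,0]); enqueue []
  #17 pop 3: in=[-3,4] → [-3,4] (was [-3,2]); enqueue []
  #18 pop 7: in=[-3,4] → [-2,4] (was [-2,3]); enqueue [2,4]
  #19 pop 2: in=[-2,4] → [-3,4] (no change)
  #20 pop 4: in=[-2,4] → [-1,4] (no change)

Fixpoint:
  val[0] = [-3,0]
  val[1] = [-3,0]
  val[2] = [-3,4]
  val[3] = [-3,4]
  val[4] = [-1,4]
  val[5] = [-3,0]
  val[6] = [-4,2]
  val[7] = [-2,4]

20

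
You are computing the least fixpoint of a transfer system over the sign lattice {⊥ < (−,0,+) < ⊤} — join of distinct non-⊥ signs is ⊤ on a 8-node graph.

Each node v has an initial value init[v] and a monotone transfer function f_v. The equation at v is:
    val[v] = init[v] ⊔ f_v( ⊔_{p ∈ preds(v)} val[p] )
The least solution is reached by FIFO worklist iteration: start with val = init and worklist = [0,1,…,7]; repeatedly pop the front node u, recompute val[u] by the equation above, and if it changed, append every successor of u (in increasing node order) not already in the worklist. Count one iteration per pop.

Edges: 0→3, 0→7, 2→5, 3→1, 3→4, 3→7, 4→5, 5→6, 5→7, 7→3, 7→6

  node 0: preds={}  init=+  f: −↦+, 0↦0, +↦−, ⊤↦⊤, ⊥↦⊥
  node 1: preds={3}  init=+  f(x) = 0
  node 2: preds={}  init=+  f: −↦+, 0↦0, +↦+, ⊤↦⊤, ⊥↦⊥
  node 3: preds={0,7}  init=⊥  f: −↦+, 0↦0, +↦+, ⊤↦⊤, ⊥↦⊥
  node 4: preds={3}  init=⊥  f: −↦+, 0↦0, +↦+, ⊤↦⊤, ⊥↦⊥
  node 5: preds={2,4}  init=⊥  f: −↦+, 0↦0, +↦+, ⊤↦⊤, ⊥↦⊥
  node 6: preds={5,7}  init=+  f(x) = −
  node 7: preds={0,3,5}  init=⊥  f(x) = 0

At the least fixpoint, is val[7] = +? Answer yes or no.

Iteration log — 17 steps:
  step 1. node 0  ⊔preds=⊥  new=+  stable
  step 2. node 1  ⊔preds=⊥  new=⊤  old=+  +wl: 
  step 3. node 2  ⊔preds=⊥  new=+  stable
  step 4. node 3  ⊔preds=+  new=+  old=⊥  +wl: 1
  step 5. node 4  ⊔preds=+  new=+  old=⊥  +wl: 
  step 6. node 5  ⊔preds=+  new=+  old=⊥  +wl: 
  step 7. node 6  ⊔preds=+  new=⊤  old=+  +wl: 
  step 8. node 7  ⊔preds=+  new=0  old=⊥  +wl: 3,6
  step 9. node 1  ⊔preds=+  new=⊤  stable
  step 10. node 3  ⊔preds=⊤  new=⊤  old=+  +wl: 1,4,7
  step 11. node 6  ⊔preds=⊤  new=⊤  stable
  step 12. node 1  ⊔preds=⊤  new=⊤  stable
  step 13. node 4  ⊔preds=⊤  new=⊤  old=+  +wl: 5
  step 14. node 7  ⊔preds=⊤  new=0  stable
  step 15. node 5  ⊔preds=⊤  new=⊤  old=+  +wl: 6,7
  step 16. node 6  ⊔preds=⊤  new=⊤  stable
  step 17. node 7  ⊔preds=⊤  new=0  stable

Least fixpoint reached:
  node 0: +
  node 1: ⊤
  node 2: +
  node 3: ⊤
  node 4: ⊤
  node 5: ⊤
  node 6: ⊤
  node 7: 0

no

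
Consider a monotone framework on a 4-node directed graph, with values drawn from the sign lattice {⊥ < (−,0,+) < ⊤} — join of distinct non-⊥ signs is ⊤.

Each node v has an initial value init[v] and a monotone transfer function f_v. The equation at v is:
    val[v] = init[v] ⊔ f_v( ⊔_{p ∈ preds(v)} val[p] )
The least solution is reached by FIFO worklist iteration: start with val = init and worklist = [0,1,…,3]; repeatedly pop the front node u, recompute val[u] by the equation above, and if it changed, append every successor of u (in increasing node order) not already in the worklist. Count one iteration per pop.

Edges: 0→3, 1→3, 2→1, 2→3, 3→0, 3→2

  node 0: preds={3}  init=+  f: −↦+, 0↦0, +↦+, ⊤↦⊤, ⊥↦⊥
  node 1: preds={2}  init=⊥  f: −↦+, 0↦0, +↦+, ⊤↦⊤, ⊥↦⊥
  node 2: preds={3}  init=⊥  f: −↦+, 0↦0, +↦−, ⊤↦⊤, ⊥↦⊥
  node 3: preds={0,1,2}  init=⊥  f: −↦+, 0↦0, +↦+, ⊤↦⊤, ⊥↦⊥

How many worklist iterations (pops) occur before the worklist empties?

13

Trace (13 dequeues):
  [1] u=0 | in ⊥ | out + | ==
  [2] u=1 | in ⊥ | out ⊥ | ==
  [3] u=2 | in ⊥ | out ⊥ | ==
  [4] u=3 | in + | out + | prev ⊥ | push {0,2}
  [5] u=0 | in + | out + | ==
  [6] u=2 | in + | out − | prev ⊥ | push {1,3}
  [7] u=1 | in − | out + | prev ⊥ | push {}
  [8] u=3 | in ⊤ | out ⊤ | prev + | push {0,2}
  [9] u=0 | in ⊤ | out ⊤ | prev + | push {3}
  [10] u=2 | in ⊤ | out ⊤ | prev − | push {1}
  [11] u=3 | in ⊤ | out ⊤ | ==
  [12] u=1 | in ⊤ | out ⊤ | prev + | push {3}
  [13] u=3 | in ⊤ | out ⊤ | ==

Converged values:
  [0] ⊤
  [1] ⊤
  [2] ⊤
  [3] ⊤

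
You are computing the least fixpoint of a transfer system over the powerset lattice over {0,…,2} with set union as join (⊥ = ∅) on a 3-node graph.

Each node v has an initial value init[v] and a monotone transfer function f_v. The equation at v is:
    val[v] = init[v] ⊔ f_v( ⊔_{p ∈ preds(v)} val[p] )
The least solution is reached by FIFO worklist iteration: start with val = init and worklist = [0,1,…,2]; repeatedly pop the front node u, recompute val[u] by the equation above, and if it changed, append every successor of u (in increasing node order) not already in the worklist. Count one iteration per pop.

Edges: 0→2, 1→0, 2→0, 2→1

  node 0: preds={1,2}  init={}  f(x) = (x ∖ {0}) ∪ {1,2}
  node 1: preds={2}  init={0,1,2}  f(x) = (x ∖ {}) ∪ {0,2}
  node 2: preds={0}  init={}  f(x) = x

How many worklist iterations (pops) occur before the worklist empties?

Worklist (5 pops):
  #1 pop 0: in={0,1,2} → {1,2} (was {}); enqueue []
  #2 pop 1: in={} → {0,1,2} (no change)
  #3 pop 2: in={1,2} → {1,2} (was {}); enqueue [0,1]
  #4 pop 0: in={0,1,2} → {1,2} (no change)
  #5 pop 1: in={1,2} → {0,1,2} (no change)

Fixpoint:
  val[0] = {1,2}
  val[1] = {0,1,2}
  val[2] = {1,2}

5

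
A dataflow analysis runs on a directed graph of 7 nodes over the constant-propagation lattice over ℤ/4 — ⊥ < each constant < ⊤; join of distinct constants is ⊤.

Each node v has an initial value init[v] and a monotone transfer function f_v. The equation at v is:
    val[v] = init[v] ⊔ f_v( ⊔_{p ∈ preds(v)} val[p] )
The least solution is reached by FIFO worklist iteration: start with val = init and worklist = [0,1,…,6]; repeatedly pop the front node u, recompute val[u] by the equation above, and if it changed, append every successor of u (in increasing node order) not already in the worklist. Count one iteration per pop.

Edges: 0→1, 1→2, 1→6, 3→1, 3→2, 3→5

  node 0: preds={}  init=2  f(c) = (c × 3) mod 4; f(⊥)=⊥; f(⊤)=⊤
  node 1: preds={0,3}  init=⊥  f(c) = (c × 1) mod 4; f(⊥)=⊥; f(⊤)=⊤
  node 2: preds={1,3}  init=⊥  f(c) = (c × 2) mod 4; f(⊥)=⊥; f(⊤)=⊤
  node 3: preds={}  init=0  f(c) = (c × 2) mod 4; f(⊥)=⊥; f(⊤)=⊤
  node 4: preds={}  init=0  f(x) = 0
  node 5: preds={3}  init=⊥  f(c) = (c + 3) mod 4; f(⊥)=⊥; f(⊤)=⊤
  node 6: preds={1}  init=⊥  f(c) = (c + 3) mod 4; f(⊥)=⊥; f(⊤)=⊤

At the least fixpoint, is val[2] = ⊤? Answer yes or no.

yes

Worklist (7 pops):
  #1 pop 0: in=⊥ → 2 (no change)
  #2 pop 1: in=⊤ → ⊤ (was ⊥); enqueue []
  #3 pop 2: in=⊤ → ⊤ (was ⊥); enqueue []
  #4 pop 3: in=⊥ → 0 (no change)
  #5 pop 4: in=⊥ → 0 (no change)
  #6 pop 5: in=0 → 3 (was ⊥); enqueue []
  #7 pop 6: in=⊤ → ⊤ (was ⊥); enqueue []

Fixpoint:
  val[0] = 2
  val[1] = ⊤
  val[2] = ⊤
  val[3] = 0
  val[4] = 0
  val[5] = 3
  val[6] = ⊤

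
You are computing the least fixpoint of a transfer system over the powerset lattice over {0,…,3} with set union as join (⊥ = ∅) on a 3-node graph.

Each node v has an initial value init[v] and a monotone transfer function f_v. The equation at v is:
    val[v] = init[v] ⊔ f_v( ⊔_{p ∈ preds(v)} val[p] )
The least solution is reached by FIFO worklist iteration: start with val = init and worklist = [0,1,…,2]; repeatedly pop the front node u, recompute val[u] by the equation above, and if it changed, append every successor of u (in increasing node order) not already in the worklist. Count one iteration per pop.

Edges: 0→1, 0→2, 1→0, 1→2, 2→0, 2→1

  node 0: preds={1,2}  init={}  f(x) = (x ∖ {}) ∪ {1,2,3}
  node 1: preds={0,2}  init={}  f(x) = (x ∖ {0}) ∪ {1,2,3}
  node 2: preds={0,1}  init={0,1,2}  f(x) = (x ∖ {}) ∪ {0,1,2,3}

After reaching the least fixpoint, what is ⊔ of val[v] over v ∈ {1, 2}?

Trace (5 dequeues):
  [1] u=0 | in {0,1,2} | out {0,1,2,3} | prev {} | push {}
  [2] u=1 | in {0,1,2,3} | out {1,2,3} | prev {} | push {0}
  [3] u=2 | in {0,1,2,3} | out {0,1,2,3} | prev {0,1,2} | push {1}
  [4] u=0 | in {0,1,2,3} | out {0,1,2,3} | ==
  [5] u=1 | in {0,1,2,3} | out {1,2,3} | ==

Converged values:
  [0] {0,1,2,3}
  [1] {1,2,3}
  [2] {0,1,2,3}

{0,1,2,3}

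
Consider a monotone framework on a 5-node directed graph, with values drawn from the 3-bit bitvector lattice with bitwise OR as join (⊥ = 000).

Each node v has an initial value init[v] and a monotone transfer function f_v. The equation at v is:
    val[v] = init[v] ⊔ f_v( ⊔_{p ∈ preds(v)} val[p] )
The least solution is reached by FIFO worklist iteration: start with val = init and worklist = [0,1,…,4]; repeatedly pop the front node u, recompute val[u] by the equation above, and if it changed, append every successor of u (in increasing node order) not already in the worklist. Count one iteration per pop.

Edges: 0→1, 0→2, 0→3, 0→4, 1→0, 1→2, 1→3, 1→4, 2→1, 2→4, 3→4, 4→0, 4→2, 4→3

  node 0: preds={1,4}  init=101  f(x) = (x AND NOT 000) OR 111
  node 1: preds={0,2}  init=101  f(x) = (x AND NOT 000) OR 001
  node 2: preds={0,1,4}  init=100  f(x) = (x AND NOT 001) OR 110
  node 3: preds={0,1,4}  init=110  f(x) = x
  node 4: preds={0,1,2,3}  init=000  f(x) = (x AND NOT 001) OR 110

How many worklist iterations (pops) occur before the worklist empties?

9

Worklist (9 pops):
  #1 pop 0: in=101 → 111 (was 101); enqueue []
  #2 pop 1: in=111 → 111 (was 101); enqueue [0]
  #3 pop 2: in=111 → 110 (was 100); enqueue [1]
  #4 pop 3: in=111 → 111 (was 110); enqueue []
  #5 pop 4: in=111 → 110 (was 000); enqueue [2,3]
  #6 pop 0: in=111 → 111 (no change)
  #7 pop 1: in=111 → 111 (no change)
  #8 pop 2: in=111 → 110 (no change)
  #9 pop 3: in=111 → 111 (no change)

Fixpoint:
  val[0] = 111
  val[1] = 111
  val[2] = 110
  val[3] = 111
  val[4] = 110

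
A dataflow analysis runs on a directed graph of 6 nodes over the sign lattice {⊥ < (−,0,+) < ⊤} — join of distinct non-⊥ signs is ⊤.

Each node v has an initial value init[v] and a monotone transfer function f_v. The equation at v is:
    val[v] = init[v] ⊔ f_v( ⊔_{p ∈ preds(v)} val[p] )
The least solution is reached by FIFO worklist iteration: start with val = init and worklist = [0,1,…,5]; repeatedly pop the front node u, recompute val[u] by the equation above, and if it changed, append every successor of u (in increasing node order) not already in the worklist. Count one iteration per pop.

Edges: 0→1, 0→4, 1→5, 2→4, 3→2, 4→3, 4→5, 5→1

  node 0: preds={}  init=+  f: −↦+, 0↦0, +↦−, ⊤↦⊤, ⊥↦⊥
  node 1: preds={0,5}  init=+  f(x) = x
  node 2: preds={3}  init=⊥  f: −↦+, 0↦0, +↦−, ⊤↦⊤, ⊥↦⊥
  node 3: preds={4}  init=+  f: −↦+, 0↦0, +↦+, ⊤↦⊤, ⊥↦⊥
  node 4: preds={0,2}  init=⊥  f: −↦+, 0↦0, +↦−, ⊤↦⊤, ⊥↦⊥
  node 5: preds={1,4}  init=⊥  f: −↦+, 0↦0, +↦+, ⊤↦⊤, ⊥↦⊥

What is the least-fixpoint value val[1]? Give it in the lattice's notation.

⊤

Worklist (11 pops):
  #1 pop 0: in=⊥ → + (no change)
  #2 pop 1: in=+ → + (no change)
  #3 pop 2: in=+ → − (was ⊥); enqueue []
  #4 pop 3: in=⊥ → + (no change)
  #5 pop 4: in=⊤ → ⊤ (was ⊥); enqueue [3]
  #6 pop 5: in=⊤ → ⊤ (was ⊥); enqueue [1]
  #7 pop 3: in=⊤ → ⊤ (was +); enqueue [2]
  #8 pop 1: in=⊤ → ⊤ (was +); enqueue [5]
  #9 pop 2: in=⊤ → ⊤ (was −); enqueue [4]
  #10 pop 5: in=⊤ → ⊤ (no change)
  #11 pop 4: in=⊤ → ⊤ (no change)

Fixpoint:
  val[0] = +
  val[1] = ⊤
  val[2] = ⊤
  val[3] = ⊤
  val[4] = ⊤
  val[5] = ⊤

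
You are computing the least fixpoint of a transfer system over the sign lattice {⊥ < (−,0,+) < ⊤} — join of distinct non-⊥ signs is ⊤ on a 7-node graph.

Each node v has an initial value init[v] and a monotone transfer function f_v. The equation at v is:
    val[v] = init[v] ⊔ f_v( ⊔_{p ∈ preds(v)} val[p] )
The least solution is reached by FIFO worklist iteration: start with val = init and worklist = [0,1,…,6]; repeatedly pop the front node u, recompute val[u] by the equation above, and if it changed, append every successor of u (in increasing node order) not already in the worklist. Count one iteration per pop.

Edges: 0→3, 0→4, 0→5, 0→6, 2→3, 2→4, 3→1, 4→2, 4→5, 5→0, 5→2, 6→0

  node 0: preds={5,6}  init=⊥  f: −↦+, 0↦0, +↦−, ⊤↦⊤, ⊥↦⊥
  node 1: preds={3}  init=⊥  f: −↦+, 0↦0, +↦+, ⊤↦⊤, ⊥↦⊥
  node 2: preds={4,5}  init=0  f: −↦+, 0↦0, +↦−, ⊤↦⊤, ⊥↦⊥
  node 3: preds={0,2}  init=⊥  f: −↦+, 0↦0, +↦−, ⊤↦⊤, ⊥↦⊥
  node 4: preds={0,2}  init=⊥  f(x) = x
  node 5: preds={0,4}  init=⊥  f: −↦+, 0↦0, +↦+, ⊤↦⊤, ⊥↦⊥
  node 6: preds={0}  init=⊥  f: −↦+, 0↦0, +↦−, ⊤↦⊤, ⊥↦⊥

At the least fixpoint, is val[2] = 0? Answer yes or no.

yes

Iteration log — 15 steps:
  step 1. node 0  ⊔preds=⊥  new=⊥  stable
  step 2. node 1  ⊔preds=⊥  new=⊥  stable
  step 3. node 2  ⊔preds=⊥  new=0  stable
  step 4. node 3  ⊔preds=0  new=0  old=⊥  +wl: 1
  step 5. node 4  ⊔preds=0  new=0  old=⊥  +wl: 2
  step 6. node 5  ⊔preds=0  new=0  old=⊥  +wl: 0
  step 7. node 6  ⊔preds=⊥  new=⊥  stable
  step 8. node 1  ⊔preds=0  new=0  old=⊥  +wl: 
  step 9. node 2  ⊔preds=0  new=0  stable
  step 10. node 0  ⊔preds=0  new=0  old=⊥  +wl: 3,4,5,6
  step 11. node 3  ⊔preds=0  new=0  stable
  step 12. node 4  ⊔preds=0  new=0  stable
  step 13. node 5  ⊔preds=0  new=0  stable
  step 14. node 6  ⊔preds=0  new=0  old=⊥  +wl: 0
  step 15. node 0  ⊔preds=0  new=0  stable

Least fixpoint reached:
  node 0: 0
  node 1: 0
  node 2: 0
  node 3: 0
  node 4: 0
  node 5: 0
  node 6: 0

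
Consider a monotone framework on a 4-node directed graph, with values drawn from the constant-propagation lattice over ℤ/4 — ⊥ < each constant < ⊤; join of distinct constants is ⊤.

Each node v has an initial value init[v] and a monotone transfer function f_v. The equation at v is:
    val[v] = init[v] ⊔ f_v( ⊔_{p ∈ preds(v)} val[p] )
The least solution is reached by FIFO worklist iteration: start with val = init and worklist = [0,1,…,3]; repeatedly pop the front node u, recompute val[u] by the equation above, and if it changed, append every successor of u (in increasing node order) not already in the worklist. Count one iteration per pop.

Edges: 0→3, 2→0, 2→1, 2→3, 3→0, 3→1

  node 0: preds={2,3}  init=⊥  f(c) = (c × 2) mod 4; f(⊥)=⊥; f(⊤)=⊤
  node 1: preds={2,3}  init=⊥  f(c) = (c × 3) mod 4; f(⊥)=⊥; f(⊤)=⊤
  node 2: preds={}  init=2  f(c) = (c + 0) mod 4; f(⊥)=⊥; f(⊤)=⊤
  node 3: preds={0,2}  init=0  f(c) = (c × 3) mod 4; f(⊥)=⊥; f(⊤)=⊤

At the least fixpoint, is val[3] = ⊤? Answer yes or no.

Iteration log — 6 steps:
  step 1. node 0  ⊔preds=⊤  new=⊤  old=⊥  +wl: 
  step 2. node 1  ⊔preds=⊤  new=⊤  old=⊥  +wl: 
  step 3. node 2  ⊔preds=⊥  new=2  stable
  step 4. node 3  ⊔preds=⊤  new=⊤  old=0  +wl: 0,1
  step 5. node 0  ⊔preds=⊤  new=⊤  stable
  step 6. node 1  ⊔preds=⊤  new=⊤  stable

Least fixpoint reached:
  node 0: ⊤
  node 1: ⊤
  node 2: 2
  node 3: ⊤

yes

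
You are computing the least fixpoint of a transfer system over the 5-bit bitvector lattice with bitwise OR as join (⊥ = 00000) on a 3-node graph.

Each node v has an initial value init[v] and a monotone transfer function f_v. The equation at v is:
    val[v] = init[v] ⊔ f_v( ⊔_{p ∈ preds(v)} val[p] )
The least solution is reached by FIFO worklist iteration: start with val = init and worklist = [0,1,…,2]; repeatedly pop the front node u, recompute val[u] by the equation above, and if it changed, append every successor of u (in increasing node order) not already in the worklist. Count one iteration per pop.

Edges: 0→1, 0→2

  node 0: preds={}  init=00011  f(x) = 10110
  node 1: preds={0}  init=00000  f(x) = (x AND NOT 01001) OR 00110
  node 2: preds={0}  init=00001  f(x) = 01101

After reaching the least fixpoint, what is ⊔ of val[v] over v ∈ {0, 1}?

Iteration log — 3 steps:
  step 1. node 0  ⊔preds=00000  new=10111  old=00011  +wl: 
  step 2. node 1  ⊔preds=10111  new=10110  old=00000  +wl: 
  step 3. node 2  ⊔preds=10111  new=01101  old=00001  +wl: 

Least fixpoint reached:
  node 0: 10111
  node 1: 10110
  node 2: 01101

10111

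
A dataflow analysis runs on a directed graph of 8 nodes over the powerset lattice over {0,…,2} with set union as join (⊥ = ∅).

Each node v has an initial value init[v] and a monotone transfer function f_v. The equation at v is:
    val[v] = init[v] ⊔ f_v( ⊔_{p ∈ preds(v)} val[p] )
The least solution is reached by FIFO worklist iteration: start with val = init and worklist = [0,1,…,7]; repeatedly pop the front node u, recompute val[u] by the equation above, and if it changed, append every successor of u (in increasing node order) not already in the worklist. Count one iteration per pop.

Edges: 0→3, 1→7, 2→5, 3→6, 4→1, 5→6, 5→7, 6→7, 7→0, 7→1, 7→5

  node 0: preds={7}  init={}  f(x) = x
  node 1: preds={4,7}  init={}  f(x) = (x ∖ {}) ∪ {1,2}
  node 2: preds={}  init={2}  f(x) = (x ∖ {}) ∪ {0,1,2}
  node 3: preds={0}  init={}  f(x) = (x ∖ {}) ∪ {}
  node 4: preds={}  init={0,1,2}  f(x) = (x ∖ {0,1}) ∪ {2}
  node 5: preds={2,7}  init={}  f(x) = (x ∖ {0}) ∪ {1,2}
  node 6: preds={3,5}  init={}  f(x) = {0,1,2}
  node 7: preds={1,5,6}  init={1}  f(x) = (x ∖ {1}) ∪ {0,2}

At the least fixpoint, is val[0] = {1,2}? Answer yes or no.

Worklist (13 pops):
  #1 pop 0: in={1} → {1} (was {}); enqueue []
  #2 pop 1: in={0,1,2} → {0,1,2} (was {}); enqueue []
  #3 pop 2: in={} → {0,1,2} (was {2}); enqueue []
  #4 pop 3: in={1} → {1} (was {}); enqueue []
  #5 pop 4: in={} → {0,1,2} (no change)
  #6 pop 5: in={0,1,2} → {1,2} (was {}); enqueue []
  #7 pop 6: in={1,2} → {0,1,2} (was {}); enqueue []
  #8 pop 7: in={0,1,2} → {0,1,2} (was {1}); enqueue [0,1,5]
  #9 pop 0: in={0,1,2} → {0,1,2} (was {1}); enqueue [3]
  #10 pop 1: in={0,1,2} → {0,1,2} (no change)
  #11 pop 5: in={0,1,2} → {1,2} (no change)
  #12 pop 3: in={0,1,2} → {0,1,2} (was {1}); enqueue [6]
  #13 pop 6: in={0,1,2} → {0,1,2} (no change)

Fixpoint:
  val[0] = {0,1,2}
  val[1] = {0,1,2}
  val[2] = {0,1,2}
  val[3] = {0,1,2}
  val[4] = {0,1,2}
  val[5] = {1,2}
  val[6] = {0,1,2}
  val[7] = {0,1,2}

no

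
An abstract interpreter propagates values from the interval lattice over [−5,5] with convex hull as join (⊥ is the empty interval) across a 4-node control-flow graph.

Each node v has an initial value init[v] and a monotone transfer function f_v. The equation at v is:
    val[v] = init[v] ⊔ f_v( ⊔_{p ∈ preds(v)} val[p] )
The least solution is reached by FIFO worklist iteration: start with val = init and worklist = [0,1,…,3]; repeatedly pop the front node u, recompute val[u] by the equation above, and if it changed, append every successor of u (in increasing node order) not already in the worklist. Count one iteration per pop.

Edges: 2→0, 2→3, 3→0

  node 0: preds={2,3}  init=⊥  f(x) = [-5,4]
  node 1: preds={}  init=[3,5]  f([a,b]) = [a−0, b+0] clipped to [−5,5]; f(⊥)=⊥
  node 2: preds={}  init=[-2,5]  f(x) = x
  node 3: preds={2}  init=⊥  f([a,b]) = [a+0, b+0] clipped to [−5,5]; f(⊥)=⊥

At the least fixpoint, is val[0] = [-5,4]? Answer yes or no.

yes

Iteration log — 5 steps:
  step 1. node 0  ⊔preds=[-2,5]  new=[-5,4]  old=⊥  +wl: 
  step 2. node 1  ⊔preds=⊥  new=[3,5]  stable
  step 3. node 2  ⊔preds=⊥  new=[-2,5]  stable
  step 4. node 3  ⊔preds=[-2,5]  new=[-2,5]  old=⊥  +wl: 0
  step 5. node 0  ⊔preds=[-2,5]  new=[-5,4]  stable

Least fixpoint reached:
  node 0: [-5,4]
  node 1: [3,5]
  node 2: [-2,5]
  node 3: [-2,5]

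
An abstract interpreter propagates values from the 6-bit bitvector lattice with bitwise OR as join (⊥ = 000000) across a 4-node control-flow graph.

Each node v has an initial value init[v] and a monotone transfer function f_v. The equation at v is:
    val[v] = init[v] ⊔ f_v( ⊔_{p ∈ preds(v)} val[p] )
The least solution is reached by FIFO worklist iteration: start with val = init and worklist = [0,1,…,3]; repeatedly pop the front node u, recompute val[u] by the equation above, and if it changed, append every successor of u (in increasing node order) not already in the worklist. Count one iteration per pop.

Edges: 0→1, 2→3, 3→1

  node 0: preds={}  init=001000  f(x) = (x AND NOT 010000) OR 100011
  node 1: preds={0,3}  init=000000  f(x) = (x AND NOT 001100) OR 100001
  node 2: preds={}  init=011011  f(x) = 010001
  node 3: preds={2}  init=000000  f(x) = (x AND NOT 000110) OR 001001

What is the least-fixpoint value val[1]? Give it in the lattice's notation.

110011

Trace (5 dequeues):
  [1] u=0 | in 000000 | out 101011 | prev 001000 | push {}
  [2] u=1 | in 101011 | out 100011 | prev 000000 | push {}
  [3] u=2 | in 000000 | out 011011 | ==
  [4] u=3 | in 011011 | out 011001 | prev 000000 | push {1}
  [5] u=1 | in 111011 | out 110011 | prev 100011 | push {}

Converged values:
  [0] 101011
  [1] 110011
  [2] 011011
  [3] 011001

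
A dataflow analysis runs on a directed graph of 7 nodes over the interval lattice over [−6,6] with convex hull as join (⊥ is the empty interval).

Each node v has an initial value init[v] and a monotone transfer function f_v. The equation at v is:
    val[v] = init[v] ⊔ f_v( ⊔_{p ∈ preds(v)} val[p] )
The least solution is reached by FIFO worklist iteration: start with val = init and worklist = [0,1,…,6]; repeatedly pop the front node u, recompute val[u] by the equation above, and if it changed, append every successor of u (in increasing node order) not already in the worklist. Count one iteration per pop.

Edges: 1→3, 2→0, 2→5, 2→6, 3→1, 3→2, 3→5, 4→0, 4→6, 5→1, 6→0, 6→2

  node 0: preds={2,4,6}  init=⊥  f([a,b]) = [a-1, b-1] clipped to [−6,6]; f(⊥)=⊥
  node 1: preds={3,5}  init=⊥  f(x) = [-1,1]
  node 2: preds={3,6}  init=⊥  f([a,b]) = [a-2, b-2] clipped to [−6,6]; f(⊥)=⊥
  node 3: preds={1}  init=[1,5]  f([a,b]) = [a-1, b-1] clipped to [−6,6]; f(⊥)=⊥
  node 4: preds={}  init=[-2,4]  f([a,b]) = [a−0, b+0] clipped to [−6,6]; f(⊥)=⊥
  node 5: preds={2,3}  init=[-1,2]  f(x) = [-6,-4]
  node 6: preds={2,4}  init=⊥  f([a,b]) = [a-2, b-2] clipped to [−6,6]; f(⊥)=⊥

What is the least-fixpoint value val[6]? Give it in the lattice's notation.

[-6,2]

Trace (15 dequeues):
  [1] u=0 | in [-2,4] | out [-3,3] | prev ⊥ | push {}
  [2] u=1 | in [-1,5] | out [-1,1] | prev ⊥ | push {}
  [3] u=2 | in [1,5] | out [-1,3] | prev ⊥ | push {0}
  [4] u=3 | in [-1,1] | out [-2,5] | prev [1,5] | push {1,2}
  [5] u=4 | in ⊥ | out [-2,4] | ==
  [6] u=5 | in [-2,5] | out [-6,2] | prev [-1,2] | push {}
  [7] u=6 | in [-2,4] | out [-4,2] | prev ⊥ | push {}
  [8] u=0 | in [-4,4] | out [-5,3] | prev [-3,3] | push {}
  [9] u=1 | in [-6,5] | out [-1,1] | ==
  [10] u=2 | in [-4,5] | out [-6,3] | prev [-1,3] | push {0,5,6}
  [11] u=0 | in [-6,4] | out [-6,3] | prev [-5,3] | push {}
  [12] u=5 | in [-6,5] | out [-6,2] | ==
  [13] u=6 | in [-6,4] | out [-6,2] | prev [-4,2] | push {0,2}
  [14] u=0 | in [-6,4] | out [-6,3] | ==
  [15] u=2 | in [-6,5] | out [-6,3] | ==

Converged values:
  [0] [-6,3]
  [1] [-1,1]
  [2] [-6,3]
  [3] [-2,5]
  [4] [-2,4]
  [5] [-6,2]
  [6] [-6,2]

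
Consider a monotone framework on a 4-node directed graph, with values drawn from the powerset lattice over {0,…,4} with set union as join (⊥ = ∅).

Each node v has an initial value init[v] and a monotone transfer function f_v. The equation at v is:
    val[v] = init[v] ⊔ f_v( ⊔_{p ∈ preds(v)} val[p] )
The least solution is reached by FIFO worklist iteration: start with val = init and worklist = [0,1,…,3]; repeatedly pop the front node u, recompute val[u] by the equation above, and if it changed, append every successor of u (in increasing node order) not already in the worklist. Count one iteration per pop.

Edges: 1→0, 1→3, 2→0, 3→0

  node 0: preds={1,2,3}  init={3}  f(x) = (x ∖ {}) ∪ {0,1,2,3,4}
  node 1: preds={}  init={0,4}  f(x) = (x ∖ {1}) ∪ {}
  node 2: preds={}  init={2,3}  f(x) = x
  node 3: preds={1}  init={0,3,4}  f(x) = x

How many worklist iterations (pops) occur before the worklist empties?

4

Iteration log — 4 steps:
  step 1. node 0  ⊔preds={0,2,3,4}  new={0,1,2,3,4}  old={3}  +wl: 
  step 2. node 1  ⊔preds={}  new={0,4}  stable
  step 3. node 2  ⊔preds={}  new={2,3}  stable
  step 4. node 3  ⊔preds={0,4}  new={0,3,4}  stable

Least fixpoint reached:
  node 0: {0,1,2,3,4}
  node 1: {0,4}
  node 2: {2,3}
  node 3: {0,3,4}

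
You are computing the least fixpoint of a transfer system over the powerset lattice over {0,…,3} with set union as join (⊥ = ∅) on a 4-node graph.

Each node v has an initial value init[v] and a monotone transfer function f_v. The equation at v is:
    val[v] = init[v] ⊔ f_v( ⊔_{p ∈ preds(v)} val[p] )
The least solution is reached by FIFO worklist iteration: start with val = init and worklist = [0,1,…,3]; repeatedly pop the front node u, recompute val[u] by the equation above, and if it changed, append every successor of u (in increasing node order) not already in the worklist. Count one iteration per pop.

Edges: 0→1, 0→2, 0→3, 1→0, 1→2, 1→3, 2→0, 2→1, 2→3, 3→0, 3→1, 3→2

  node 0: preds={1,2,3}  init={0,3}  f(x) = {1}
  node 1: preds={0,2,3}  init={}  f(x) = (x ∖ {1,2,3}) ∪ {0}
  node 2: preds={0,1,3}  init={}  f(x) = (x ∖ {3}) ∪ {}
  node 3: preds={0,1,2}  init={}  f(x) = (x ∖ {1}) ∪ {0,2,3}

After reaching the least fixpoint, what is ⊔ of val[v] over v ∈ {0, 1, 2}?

{0,1,2,3}

Worklist (10 pops):
  #1 pop 0: in={} → {0,1,3} (was {0,3}); enqueue []
  #2 pop 1: in={0,1,3} → {0} (was {}); enqueue [0]
  #3 pop 2: in={0,1,3} → {0,1} (was {}); enqueue [1]
  #4 pop 3: in={0,1,3} → {0,2,3} (was {}); enqueue [2]
  #5 pop 0: in={0,1,2,3} → {0,1,3} (no change)
  #6 pop 1: in={0,1,2,3} → {0} (no change)
  #7 pop 2: in={0,1,2,3} → {0,1,2} (was {0,1}); enqueue [0,1,3]
  #8 pop 0: in={0,1,2,3} → {0,1,3} (no change)
  #9 pop 1: in={0,1,2,3} → {0} (no change)
  #10 pop 3: in={0,1,2,3} → {0,2,3} (no change)

Fixpoint:
  val[0] = {0,1,3}
  val[1] = {0}
  val[2] = {0,1,2}
  val[3] = {0,2,3}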